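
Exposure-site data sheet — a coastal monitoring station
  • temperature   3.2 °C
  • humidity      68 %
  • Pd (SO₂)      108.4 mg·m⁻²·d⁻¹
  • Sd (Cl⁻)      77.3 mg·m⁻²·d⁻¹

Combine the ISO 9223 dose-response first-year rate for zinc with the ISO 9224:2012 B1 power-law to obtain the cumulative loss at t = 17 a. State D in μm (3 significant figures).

D(17) = 22.6 μm

zinc: temperature factor f = +0.038·(-6.8) = -0.2584
  SO₂ term: 0.0129·108.4^0.44·exp(0.046·68-0.2584) = 1.788
  Cl⁻ term: 0.0175·77.3^0.57·exp(0.008·68+0.085·3.2) = 0.4717
  r_corr = 1.788 + 0.4717 = 2.259 μm/a
Long-term exponent b (ISO 9224 Table 2, B1) = 0.813
  D(17) = 2.259 × 17^0.813 = 2.259 × 10.01 = 22.61 μm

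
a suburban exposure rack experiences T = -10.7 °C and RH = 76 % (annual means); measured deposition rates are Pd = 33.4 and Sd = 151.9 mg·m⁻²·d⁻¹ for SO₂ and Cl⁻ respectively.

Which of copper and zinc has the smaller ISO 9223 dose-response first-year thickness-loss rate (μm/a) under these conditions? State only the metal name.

copper

copper: T≤10 °C ⇒ hinge +0.126·(-10.7−10) = -2.6082
  Pd branch = 0.0053·Pd^0.26·e^(0.059·RH+f) = 0.08612 μm/a
  Sd branch = 0.01025·Sd^0.27·e^(0.036·RH+0.049·T) = 0.3633 μm/a
  sum: 0.08612 + 0.3633 → r_corr = 0.4494 μm/a
zinc: T≤10 °C ⇒ hinge +0.038·(-10.7−10) = -0.7866
  SO₂ term: 0.0129·33.4^0.44·exp(0.046·76-0.7866) = 0.9072
  Sd branch = 0.0175·Sd^0.57·e^(0.008·RH+0.085·T) = 0.2268 μm/a
  r_corr = 0.9072 + 0.2268 = 1.134 μm/a
Ordering by μm/a: zinc (1.13) > copper (0.449)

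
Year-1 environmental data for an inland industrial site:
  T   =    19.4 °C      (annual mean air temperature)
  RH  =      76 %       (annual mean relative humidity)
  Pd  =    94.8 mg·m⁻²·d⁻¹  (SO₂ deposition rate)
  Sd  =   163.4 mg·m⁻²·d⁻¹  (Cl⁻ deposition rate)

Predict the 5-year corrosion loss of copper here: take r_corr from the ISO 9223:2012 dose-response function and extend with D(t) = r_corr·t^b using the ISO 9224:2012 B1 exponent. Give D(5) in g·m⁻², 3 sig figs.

D(5) = 61.4 g·m⁻²

copper: f(T) = -0.080·(T−10) [T>10 °C] = -0.7520
  Pd branch = 0.0053·Pd^0.26·e^(0.059·RH+f) = 0.7228 μm/a
  Cl⁻ term: 0.01025·163.4^0.27·exp(0.036·76+0.049·19.4) = 1.619
  sum: 0.7228 + 1.619 → r_corr = 2.342 μm/a
ISO 9224: D(t) = r_corr · t^b with b = 0.667 (copper, B1)
  D(5) = 2.342 × 5^0.667 = 2.342 × 2.926 = 6.853 μm
  Mass loss = 6.853 μm × 8.96 g/cm³ = 61.4 g·m⁻²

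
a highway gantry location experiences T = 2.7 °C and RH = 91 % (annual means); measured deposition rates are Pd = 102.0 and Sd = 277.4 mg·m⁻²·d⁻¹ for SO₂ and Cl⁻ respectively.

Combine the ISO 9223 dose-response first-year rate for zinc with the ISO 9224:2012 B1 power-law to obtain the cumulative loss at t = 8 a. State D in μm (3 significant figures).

D(8) = 32.8 μm

zinc: f(T) = +0.038·(T−10) [T≤10 °C] = -0.2774
  SO₂ term: 0.0129·102.0^0.44·exp(0.046·91-0.2774) = 4.919
  Cl⁻ term: 0.0175·277.4^0.57·exp(0.008·91+0.085·2.7) = 1.126
  sum: 4.919 + 1.126 → r_corr = 6.045 μm/a
Power-law: D(8) = r_corr · 8^0.813
  D(8) = 6.045 × 8^0.813 = 6.045 × 5.423 = 32.78 μm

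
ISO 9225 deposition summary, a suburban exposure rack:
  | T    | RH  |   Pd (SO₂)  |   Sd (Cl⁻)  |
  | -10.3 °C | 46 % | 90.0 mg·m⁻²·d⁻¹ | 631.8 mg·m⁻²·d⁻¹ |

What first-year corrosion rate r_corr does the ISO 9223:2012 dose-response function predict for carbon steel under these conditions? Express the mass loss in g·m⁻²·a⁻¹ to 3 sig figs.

carbon steel: T≤10 °C ⇒ hinge +0.150·(-10.3−10) = -3.0450
  Pd branch = 1.77·Pd^0.52·e^(0.02·RH+f) = 2.194 μm/a
  Cl⁻ term: 0.102·631.8^0.62·exp(0.033·46+0.04·-10.3) = 16.8
  r_corr = 2.194 + 16.8 = 18.99 μm/a
Convert to mass loss: 18.99 μm/a × 7.85 g/cm³ = 149.1 g·m⁻²·a⁻¹

r_corr = 149 g·m⁻²·a⁻¹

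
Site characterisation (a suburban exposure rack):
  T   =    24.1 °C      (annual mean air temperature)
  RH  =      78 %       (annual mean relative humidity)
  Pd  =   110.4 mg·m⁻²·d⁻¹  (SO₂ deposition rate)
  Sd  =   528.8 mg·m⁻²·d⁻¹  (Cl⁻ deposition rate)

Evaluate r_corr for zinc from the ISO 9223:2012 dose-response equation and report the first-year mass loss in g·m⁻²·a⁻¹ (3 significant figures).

zinc: temperature factor f = -0.071·(14.1) = -1.0011
  sulphur-dioxide contribution → 1.358 μm/a
  chloride contribution → 9.036 μm/a
  ⇒ r_corr(zinc) = 10.39 μm/a
Convert to mass loss: 10.39 μm/a × 7.14 g/cm³ = 74.21 g·m⁻²·a⁻¹

r_corr = 74.2 g·m⁻²·a⁻¹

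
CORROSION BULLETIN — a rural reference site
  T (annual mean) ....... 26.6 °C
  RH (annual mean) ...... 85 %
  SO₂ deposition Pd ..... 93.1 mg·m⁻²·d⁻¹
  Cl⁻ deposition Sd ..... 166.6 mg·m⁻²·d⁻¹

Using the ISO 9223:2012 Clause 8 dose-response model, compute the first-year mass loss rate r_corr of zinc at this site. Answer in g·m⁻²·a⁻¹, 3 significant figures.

zinc: temperature factor f = -0.071·(16.6) = -1.1786
  sulphur-dioxide contribution → 1.456 μm/a
  chloride contribution → 6.119 μm/a
  ⇒ r_corr(zinc) = 7.575 μm/a
Convert to mass loss: 7.575 μm/a × 7.14 g/cm³ = 54.08 g·m⁻²·a⁻¹

r_corr = 54.1 g·m⁻²·a⁻¹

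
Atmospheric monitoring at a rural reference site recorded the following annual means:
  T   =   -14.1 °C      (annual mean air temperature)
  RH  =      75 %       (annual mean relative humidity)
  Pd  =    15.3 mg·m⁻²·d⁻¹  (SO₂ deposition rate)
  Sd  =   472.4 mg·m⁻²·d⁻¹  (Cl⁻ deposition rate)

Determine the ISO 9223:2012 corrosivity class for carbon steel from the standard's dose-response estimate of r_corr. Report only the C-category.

C3

carbon steel: temperature factor f = +0.150·(-24.1) = -3.6150
  sulphur-dioxide contribution → 0.882 μm/a
  chloride contribution → 31.38 μm/a
  ⇒ r_corr(carbon steel) = 32.26 μm/a
Category bounds: 25…50 μm/a bracket r_corr ⇒ C3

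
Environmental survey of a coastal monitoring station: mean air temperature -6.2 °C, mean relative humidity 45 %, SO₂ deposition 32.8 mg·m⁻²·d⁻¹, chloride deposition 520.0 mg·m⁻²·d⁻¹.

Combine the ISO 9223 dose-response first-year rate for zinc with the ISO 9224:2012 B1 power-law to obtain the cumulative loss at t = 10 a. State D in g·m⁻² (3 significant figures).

D(10) = 36.2 g·m⁻²

zinc: T≤10 °C ⇒ hinge +0.038·(-6.2−10) = -0.6156
  sulphur-dioxide contribution → 0.2566 μm/a
  chloride contribution → 0.5232 μm/a
  total first-year rate 0.7797 μm/a
Long-term exponent b (ISO 9224 Table 2, B1) = 0.813
  D(10) = 0.7797 × 10^0.813 = 0.7797 × 6.501 = 5.069 μm
  Mass loss = 5.069 μm × 7.14 g/cm³ = 36.19 g·m⁻²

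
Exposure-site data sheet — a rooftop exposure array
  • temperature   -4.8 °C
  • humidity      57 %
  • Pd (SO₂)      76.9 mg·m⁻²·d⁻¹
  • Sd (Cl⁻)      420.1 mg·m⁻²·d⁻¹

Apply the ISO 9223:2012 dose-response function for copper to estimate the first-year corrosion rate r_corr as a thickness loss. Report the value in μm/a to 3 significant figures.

copper: f(T) = +0.126·(T−10) [T≤10 °C] = -1.8648
  sulphur-dioxide contribution → 0.07333 μm/a
  chloride contribution → 0.3221 μm/a
  total first-year rate 0.3955 μm/a

r_corr = 0.395 μm/a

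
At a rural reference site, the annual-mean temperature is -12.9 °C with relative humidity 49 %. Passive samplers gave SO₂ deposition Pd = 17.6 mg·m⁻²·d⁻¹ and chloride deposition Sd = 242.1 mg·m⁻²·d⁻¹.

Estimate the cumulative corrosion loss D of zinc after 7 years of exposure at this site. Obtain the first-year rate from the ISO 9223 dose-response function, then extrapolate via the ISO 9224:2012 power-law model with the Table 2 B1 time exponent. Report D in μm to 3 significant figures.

zinc: temperature factor f = +0.038·(-22.9) = -0.8702
  sulphur-dioxide contribution → 0.1818 μm/a
  chloride contribution → 0.1977 μm/a
  ⇒ r_corr(zinc) = 0.3795 μm/a
Long-term exponent b (ISO 9224 Table 2, B1) = 0.813
  D(7) = 0.3795 × 7^0.813 = 0.3795 × 4.865 = 1.846 μm

D(7) = 1.85 μm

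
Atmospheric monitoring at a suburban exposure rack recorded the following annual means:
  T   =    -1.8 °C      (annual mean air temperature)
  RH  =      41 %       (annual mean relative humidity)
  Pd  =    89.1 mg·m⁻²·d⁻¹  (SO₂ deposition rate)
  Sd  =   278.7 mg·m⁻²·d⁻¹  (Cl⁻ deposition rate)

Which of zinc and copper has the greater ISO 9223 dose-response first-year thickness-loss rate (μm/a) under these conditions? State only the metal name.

zinc

zinc: f(T) = +0.038·(T−10) [T≤10 °C] = -0.4484
  sulphur-dioxide contribution → 0.3916 μm/a
  chloride contribution → 0.5161 μm/a
  total first-year rate 0.9078 μm/a
copper: temperature factor f = +0.126·(-11.8) = -1.4868
  sulphur-dioxide contribution → 0.04326 μm/a
  chloride contribution → 0.1878 μm/a
  total first-year rate 0.231 μm/a
Ordering by μm/a: zinc (0.908) > copper (0.231)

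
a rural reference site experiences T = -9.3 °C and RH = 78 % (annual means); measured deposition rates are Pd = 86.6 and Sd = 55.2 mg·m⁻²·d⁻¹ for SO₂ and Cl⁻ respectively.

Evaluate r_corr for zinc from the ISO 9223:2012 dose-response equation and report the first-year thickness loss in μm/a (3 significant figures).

zinc: T≤10 °C ⇒ hinge +0.038·(-9.3−10) = -0.7334
  Pd branch = 0.0129·Pd^0.44·e^(0.046·RH+f) = 1.595 μm/a
  Cl⁻ term: 0.0175·55.2^0.57·exp(0.008·78+0.085·-9.3) = 0.1458
  sum: 1.595 + 0.1458 → r_corr = 1.741 μm/a

r_corr = 1.74 μm/a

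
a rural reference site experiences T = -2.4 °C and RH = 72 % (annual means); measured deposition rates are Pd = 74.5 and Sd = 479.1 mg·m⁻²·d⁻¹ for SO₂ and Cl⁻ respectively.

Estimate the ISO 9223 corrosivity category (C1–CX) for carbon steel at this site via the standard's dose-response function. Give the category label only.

C4

carbon steel: T≤10 °C ⇒ hinge +0.150·(-2.4−10) = -1.8600
  sulphur-dioxide contribution → 10.94 μm/a
  chloride contribution → 45.78 μm/a
  total first-year rate 56.72 μm/a
ISO 9223 Table 2 (carbon steel): 50 < 56.7 ≤ 80 μm/a ⇒ C4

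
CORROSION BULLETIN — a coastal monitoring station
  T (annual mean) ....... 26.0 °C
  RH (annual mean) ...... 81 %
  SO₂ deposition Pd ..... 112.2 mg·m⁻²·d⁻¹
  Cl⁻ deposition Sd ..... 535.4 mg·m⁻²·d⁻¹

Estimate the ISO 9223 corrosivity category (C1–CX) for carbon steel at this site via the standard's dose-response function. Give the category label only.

carbon steel: f(T) = -0.054·(T−10) [T>10 °C] = -0.8640
  Pd branch = 1.77·Pd^0.52·e^(0.02·RH+f) = 43.88 μm/a
  Cl⁻ term: 0.102·535.4^0.62·exp(0.033·81+0.04·26.0) = 205.5
  sum: 43.88 + 205.5 → r_corr = 249.4 μm/a
249 μm/a falls in (200, 700] for carbon steel → category CX

CX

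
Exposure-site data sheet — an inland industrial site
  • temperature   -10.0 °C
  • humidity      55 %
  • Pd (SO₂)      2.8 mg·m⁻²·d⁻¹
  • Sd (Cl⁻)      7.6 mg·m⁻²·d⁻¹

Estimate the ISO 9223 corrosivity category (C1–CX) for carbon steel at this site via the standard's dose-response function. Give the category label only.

C2

carbon steel: T≤10 °C ⇒ hinge +0.150·(-10.0−10) = -3.0000
  sulphur-dioxide contribution → 0.4522 μm/a
  chloride contribution → 1.476 μm/a
  total first-year rate 1.929 μm/a
Category bounds: 1.3…25 μm/a bracket r_corr ⇒ C2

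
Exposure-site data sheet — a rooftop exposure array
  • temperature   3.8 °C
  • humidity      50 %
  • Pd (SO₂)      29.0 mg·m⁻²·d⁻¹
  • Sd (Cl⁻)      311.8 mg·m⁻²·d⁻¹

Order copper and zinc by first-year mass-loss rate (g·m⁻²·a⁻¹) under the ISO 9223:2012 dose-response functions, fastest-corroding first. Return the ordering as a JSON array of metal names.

["zinc", "copper"]

copper: T≤10 °C ⇒ hinge +0.126·(3.8−10) = -0.7812
  SO₂ term: 0.0053·29.0^0.26·exp(0.059·50-0.7812) = 0.1113
  Cl⁻ term: 0.01025·311.8^0.27·exp(0.036·50+0.049·3.8) = 0.3521
  sum: 0.1113 + 0.3521 → r_corr = 0.4634 μm/a
  mass loss = 0.4634 μm/a × 8.96 g/cm³ = 4.152 g·m⁻²·a⁻¹
zinc: f(T) = +0.038·(T−10) [T≤10 °C] = -0.2356
  SO₂ term: 0.0129·29.0^0.44·exp(0.046·50-0.2356) = 0.4473
  Sd branch = 0.0175·Sd^0.57·e^(0.008·RH+0.085·T) = 0.9518 μm/a
  r_corr = 0.4473 + 0.9518 = 1.399 μm/a
  mass loss = 1.399 μm/a × 7.14 g/cm³ = 9.99 g·m⁻²·a⁻¹
Ordering by g·m⁻²·a⁻¹: zinc (9.99) > copper (4.15)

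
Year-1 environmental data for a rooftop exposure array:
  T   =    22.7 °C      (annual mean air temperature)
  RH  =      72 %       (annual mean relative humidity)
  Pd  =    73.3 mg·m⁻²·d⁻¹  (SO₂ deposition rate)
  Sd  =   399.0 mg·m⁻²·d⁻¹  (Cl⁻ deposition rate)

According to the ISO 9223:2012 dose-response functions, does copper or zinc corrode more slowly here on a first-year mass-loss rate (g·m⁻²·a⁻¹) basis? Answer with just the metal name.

copper: f(T) = -0.080·(T−10) [T>10 °C] = -1.0160
  Pd branch = 0.0053·Pd^0.26·e^(0.059·RH+f) = 0.4101 μm/a
  Sd branch = 0.01025·Sd^0.27·e^(0.036·RH+0.049·T) = 2.098 μm/a
  r_corr = 0.4101 + 2.098 = 2.508 μm/a
  mass loss = 2.508 μm/a × 8.96 g/cm³ = 22.47 g·m⁻²·a⁻¹
zinc: f(T) = -0.071·(T−10) [T>10 °C] = -0.9017
  Pd branch = 0.0129·Pd^0.44·e^(0.046·RH+f) = 0.9506 μm/a
  Sd branch = 0.0175·Sd^0.57·e^(0.008·RH+0.085·T) = 6.512 μm/a
  sum: 0.9506 + 6.512 → r_corr = 7.463 μm/a
  mass loss = 7.463 μm/a × 7.14 g/cm³ = 53.28 g·m⁻²·a⁻¹
Ordering by g·m⁻²·a⁻¹: zinc (53.3) > copper (22.5)

copper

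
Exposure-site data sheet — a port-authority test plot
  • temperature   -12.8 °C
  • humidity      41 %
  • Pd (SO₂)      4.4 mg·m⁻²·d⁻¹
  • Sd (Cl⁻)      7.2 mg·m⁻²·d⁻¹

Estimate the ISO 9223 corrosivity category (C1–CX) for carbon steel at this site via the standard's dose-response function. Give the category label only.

C1

carbon steel: T≤10 °C ⇒ hinge +0.150·(-12.8−10) = -3.4200
  Pd branch = 1.77·Pd^0.52·e^(0.02·RH+f) = 0.2841 μm/a
  Cl⁻ term: 0.102·7.2^0.62·exp(0.033·41+0.04·-12.8) = 0.8042
  sum: 0.2841 + 0.8042 → r_corr = 1.088 μm/a
ISO 9223 Table 2 (carbon steel): 0 < 1.09 ≤ 1.3 μm/a ⇒ C1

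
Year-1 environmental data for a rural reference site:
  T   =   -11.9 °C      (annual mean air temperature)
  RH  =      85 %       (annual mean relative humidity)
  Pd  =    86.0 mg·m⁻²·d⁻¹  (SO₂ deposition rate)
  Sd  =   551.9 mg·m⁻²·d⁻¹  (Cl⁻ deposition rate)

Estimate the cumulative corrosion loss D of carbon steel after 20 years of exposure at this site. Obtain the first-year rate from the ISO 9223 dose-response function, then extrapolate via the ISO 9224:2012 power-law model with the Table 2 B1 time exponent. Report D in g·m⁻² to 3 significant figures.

D(20) = 2.11e+03 g·m⁻²

carbon steel: f(T) = +0.150·(T−10) [T≤10 °C] = -3.2850
  SO₂ term: 1.77·86.0^0.52·exp(0.02·85-3.2850) = 3.678
  Sd branch = 0.102·Sd^0.62·e^(0.033·RH+0.04·T) = 52.48 μm/a
  sum: 3.678 + 52.48 → r_corr = 56.16 μm/a
Power-law: D(20) = r_corr · 20^0.523
  D(20) = 56.16 × 20^0.523 = 56.16 × 4.791 = 269.1 μm
  Mass loss = 269.1 μm × 7.85 g/cm³ = 2112 g·m⁻²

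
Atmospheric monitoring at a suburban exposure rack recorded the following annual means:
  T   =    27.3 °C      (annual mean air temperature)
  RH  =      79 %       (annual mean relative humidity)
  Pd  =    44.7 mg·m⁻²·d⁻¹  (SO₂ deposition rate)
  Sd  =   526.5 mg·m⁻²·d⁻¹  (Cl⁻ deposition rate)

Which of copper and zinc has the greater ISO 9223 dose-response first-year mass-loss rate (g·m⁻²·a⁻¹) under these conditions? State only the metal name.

zinc

copper: f(T) = -0.080·(T−10) [T>10 °C] = -1.3840
  Pd branch = 0.0053·Pd^0.26·e^(0.059·RH+f) = 0.3772 μm/a
  Cl⁻ term: 0.01025·526.5^0.27·exp(0.036·79+0.049·27.3) = 3.644
  sum: 0.3772 + 3.644 → r_corr = 4.021 μm/a
  mass loss = 4.021 μm/a × 8.96 g/cm³ = 36.03 g·m⁻²·a⁻¹
zinc: f(T) = -0.071·(T−10) [T>10 °C] = -1.2283
  Pd branch = 0.0129·Pd^0.44·e^(0.046·RH+f) = 0.7612 μm/a
  Cl⁻ term: 0.0175·526.5^0.57·exp(0.008·79+0.085·27.3) = 11.93
  r_corr = 0.7612 + 11.93 = 12.69 μm/a
  mass loss = 12.69 μm/a × 7.14 g/cm³ = 90.59 g·m⁻²·a⁻¹
Ordering by g·m⁻²·a⁻¹: zinc (90.6) > copper (36)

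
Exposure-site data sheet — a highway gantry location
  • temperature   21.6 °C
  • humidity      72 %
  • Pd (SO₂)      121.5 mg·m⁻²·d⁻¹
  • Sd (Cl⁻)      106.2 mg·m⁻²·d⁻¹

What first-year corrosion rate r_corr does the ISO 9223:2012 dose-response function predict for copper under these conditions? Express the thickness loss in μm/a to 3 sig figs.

copper: temperature factor f = -0.080·(11.6) = -0.9280
  Pd branch = 0.0053·Pd^0.26·e^(0.059·RH+f) = 0.5107 μm/a
  Cl⁻ term: 0.01025·106.2^0.27·exp(0.036·72+0.049·21.6) = 1.39
  sum: 0.5107 + 1.39 → r_corr = 1.901 μm/a

r_corr = 1.90 μm/a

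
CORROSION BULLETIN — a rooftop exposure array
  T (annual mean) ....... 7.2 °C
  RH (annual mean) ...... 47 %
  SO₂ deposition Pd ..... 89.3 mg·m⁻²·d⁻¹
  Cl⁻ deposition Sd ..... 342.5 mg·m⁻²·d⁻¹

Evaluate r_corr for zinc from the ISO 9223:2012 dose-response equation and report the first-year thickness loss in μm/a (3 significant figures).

r_corr = 2.04 μm/a

zinc: T≤10 °C ⇒ hinge +0.038·(7.2−10) = -0.1064
  SO₂ term: 0.0129·89.3^0.44·exp(0.046·47-0.1064) = 0.7273
  Sd branch = 0.0175·Sd^0.57·e^(0.008·RH+0.085·T) = 1.309 μm/a
  sum: 0.7273 + 1.309 → r_corr = 2.036 μm/a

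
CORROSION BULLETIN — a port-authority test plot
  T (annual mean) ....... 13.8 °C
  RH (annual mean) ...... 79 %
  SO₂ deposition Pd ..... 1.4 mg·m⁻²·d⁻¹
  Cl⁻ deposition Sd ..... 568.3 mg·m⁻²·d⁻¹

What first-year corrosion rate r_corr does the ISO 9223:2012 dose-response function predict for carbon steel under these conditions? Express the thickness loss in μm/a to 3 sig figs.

carbon steel: T>10 °C ⇒ hinge -0.054·(13.8−10) = -0.2052
  SO₂ term: 1.77·1.4^0.52·exp(0.02·79-0.2052) = 8.337
  Cl⁻ term: 0.102·568.3^0.62·exp(0.033·79+0.04·13.8) = 122.6
  sum: 8.337 + 122.6 → r_corr = 130.9 μm/a

r_corr = 131 μm/a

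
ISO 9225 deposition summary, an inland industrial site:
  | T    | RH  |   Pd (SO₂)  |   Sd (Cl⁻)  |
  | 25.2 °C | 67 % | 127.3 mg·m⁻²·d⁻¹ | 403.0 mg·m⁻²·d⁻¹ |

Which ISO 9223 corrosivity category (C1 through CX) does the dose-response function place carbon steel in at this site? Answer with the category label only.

C5

carbon steel: temperature factor f = -0.054·(15.2) = -0.8208
  Pd branch = 1.77·Pd^0.52·e^(0.02·RH+f) = 36.98 μm/a
  Cl⁻ term: 0.102·403.0^0.62·exp(0.033·67+0.04·25.2) = 105.2
  sum: 36.98 + 105.2 → r_corr = 142.1 μm/a
ISO 9223 Table 2 (carbon steel): 80 < 142 ≤ 200 μm/a ⇒ C5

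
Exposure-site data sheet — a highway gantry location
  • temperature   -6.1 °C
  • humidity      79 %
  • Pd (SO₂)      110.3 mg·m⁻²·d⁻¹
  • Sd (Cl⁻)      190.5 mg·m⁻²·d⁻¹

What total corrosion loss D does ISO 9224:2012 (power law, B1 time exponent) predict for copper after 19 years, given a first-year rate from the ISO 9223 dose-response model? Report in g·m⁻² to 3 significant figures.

D(19) = 50.4 g·m⁻²

copper: T≤10 °C ⇒ hinge +0.126·(-6.1−10) = -2.0286
  sulphur-dioxide contribution → 0.2504 μm/a
  chloride contribution → 0.539 μm/a
  total first-year rate 0.7894 μm/a
Power-law: D(19) = r_corr · 19^0.667
  D(19) = 0.7894 × 19^0.667 = 0.7894 × 7.127 = 5.626 μm
  Mass loss = 5.626 μm × 8.96 g/cm³ = 50.41 g·m⁻²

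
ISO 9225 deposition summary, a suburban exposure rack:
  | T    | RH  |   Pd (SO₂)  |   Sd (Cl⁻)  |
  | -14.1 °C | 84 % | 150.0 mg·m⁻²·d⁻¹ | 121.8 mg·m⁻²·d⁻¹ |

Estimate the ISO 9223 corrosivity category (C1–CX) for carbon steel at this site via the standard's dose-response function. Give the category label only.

C2

carbon steel: temperature factor f = +0.150·(-24.1) = -3.6150
  SO₂ term: 1.77·150.0^0.52·exp(0.02·84-3.6150) = 3.461
  Cl⁻ term: 0.102·121.8^0.62·exp(0.033·84+0.04·-14.1) = 18.22
  sum: 3.461 + 18.22 → r_corr = 21.68 μm/a
21.7 μm/a falls in (1.3, 25] for carbon steel → category C2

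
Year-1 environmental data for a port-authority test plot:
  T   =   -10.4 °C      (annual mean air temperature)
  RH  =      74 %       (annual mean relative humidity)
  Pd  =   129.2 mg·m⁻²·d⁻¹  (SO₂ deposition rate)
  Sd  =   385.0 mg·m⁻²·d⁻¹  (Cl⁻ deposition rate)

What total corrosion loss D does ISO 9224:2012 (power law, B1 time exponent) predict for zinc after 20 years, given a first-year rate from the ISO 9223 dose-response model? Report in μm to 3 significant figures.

D(20) = 21.8 μm

zinc: T≤10 °C ⇒ hinge +0.038·(-10.4−10) = -0.7752
  Pd branch = 0.0129·Pd^0.44·e^(0.046·RH+f) = 1.518 μm/a
  Cl⁻ term: 0.0175·385.0^0.57·exp(0.008·74+0.085·-10.4) = 0.389
  sum: 1.518 + 0.389 → r_corr = 1.907 μm/a
ISO 9224: D(t) = r_corr · t^b with b = 0.813 (zinc, B1)
  D(20) = 1.907 × 20^0.813 = 1.907 × 11.42 = 21.78 μm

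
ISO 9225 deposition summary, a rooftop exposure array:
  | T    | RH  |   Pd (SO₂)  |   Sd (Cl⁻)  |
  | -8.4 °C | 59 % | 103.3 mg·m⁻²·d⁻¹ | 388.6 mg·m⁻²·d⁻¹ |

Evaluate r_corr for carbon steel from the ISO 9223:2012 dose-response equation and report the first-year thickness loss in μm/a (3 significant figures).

r_corr = 24.7 μm/a

carbon steel: f(T) = +0.150·(T−10) [T≤10 °C] = -2.7600
  SO₂ term: 1.77·103.3^0.52·exp(0.02·59-2.7600) = 4.066
  Sd branch = 0.102·Sd^0.62·e^(0.033·RH+0.04·T) = 20.59 μm/a
  r_corr = 4.066 + 20.59 = 24.66 μm/a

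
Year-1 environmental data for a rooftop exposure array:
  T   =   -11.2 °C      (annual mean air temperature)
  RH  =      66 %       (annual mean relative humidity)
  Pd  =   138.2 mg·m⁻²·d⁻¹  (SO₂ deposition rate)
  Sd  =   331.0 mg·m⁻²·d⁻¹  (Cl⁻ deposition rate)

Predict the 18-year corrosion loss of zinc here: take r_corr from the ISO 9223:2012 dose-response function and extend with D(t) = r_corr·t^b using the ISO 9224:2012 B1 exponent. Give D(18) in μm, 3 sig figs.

zinc: temperature factor f = +0.038·(-21.2) = -0.8056
  Pd branch = 0.0129·Pd^0.44·e^(0.046·RH+f) = 1.05 μm/a
  Sd branch = 0.0175·Sd^0.57·e^(0.008·RH+0.085·T) = 0.3128 μm/a
  r_corr = 1.05 + 0.3128 = 1.362 μm/a
Power-law: D(18) = r_corr · 18^0.813
  D(18) = 1.362 × 18^0.813 = 1.362 × 10.48 = 14.28 μm

D(18) = 14.3 μm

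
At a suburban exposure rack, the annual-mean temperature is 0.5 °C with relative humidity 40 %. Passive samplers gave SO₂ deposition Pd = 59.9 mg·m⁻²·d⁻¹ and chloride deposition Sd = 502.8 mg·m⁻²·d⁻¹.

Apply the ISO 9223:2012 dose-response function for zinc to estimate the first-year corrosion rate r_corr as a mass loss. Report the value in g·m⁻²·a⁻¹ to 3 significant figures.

zinc: f(T) = +0.038·(T−10) [T≤10 °C] = -0.3610
  Pd branch = 0.0129·Pd^0.44·e^(0.046·RH+f) = 0.3428 μm/a
  Cl⁻ term: 0.0175·502.8^0.57·exp(0.008·40+0.085·0.5) = 0.8715
  sum: 0.3428 + 0.8715 → r_corr = 1.214 μm/a
Convert to mass loss: 1.214 μm/a × 7.14 g/cm³ = 8.67 g·m⁻²·a⁻¹

r_corr = 8.67 g·m⁻²·a⁻¹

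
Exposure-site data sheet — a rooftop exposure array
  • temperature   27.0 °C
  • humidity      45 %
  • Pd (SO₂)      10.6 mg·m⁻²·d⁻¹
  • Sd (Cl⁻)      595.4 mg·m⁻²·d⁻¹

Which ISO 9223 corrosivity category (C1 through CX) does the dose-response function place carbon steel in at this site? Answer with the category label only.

carbon steel: temperature factor f = -0.054·(17.0) = -0.9180
  Pd branch = 1.77·Pd^0.52·e^(0.02·RH+f) = 5.934 μm/a
  Sd branch = 0.102·Sd^0.62·e^(0.033·RH+0.04·T) = 69.65 μm/a
  sum: 5.934 + 69.65 → r_corr = 75.59 μm/a
ISO 9223 Table 2 (carbon steel): 50 < 75.6 ≤ 80 μm/a ⇒ C4

C4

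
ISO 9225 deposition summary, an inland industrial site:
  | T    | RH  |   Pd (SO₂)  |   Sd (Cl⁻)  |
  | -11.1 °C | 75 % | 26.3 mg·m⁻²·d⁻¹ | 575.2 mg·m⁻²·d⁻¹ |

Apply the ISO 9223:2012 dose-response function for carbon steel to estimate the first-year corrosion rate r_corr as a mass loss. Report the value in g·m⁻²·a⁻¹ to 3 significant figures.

r_corr = 328 g·m⁻²·a⁻¹

carbon steel: temperature factor f = +0.150·(-21.1) = -3.1650
  SO₂ term: 1.77·26.3^0.52·exp(0.02·75-3.1650) = 1.833
  Sd branch = 0.102·Sd^0.62·e^(0.033·RH+0.04·T) = 39.97 μm/a
  r_corr = 1.833 + 39.97 = 41.8 μm/a
Convert to mass loss: 41.8 μm/a × 7.85 g/cm³ = 328.2 g·m⁻²·a⁻¹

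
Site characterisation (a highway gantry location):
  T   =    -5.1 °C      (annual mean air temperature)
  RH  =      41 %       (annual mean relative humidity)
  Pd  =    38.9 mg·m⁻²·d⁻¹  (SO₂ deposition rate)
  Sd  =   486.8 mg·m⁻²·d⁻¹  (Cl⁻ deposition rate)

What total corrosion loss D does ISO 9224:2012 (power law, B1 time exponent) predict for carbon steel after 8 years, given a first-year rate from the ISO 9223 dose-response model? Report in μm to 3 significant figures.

D(8) = 52.6 μm

carbon steel: T≤10 °C ⇒ hinge +0.150·(-5.1−10) = -2.2650
  sulphur-dioxide contribution → 2.8 μm/a
  chloride contribution → 14.92 μm/a
  total first-year rate 17.72 μm/a
ISO 9224: D(t) = r_corr · t^b with b = 0.523 (carbon steel, B1)
  D(8) = 17.72 × 8^0.523 = 17.72 × 2.967 = 52.57 μm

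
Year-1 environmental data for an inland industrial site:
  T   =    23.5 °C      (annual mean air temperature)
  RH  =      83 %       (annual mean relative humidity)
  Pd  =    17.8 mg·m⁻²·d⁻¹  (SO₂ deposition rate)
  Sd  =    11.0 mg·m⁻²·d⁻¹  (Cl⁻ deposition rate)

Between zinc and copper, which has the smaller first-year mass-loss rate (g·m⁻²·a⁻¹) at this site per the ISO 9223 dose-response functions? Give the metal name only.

zinc: f(T) = -0.071·(T−10) [T>10 °C] = -0.9585
  Pd branch = 0.0129·Pd^0.44·e^(0.046·RH+f) = 0.7992 μm/a
  Cl⁻ term: 0.0175·11.0^0.57·exp(0.008·83+0.085·23.5) = 0.9829
  r_corr = 0.7992 + 0.9829 = 1.782 μm/a
  mass loss = 1.782 μm/a × 7.14 g/cm³ = 12.72 g·m⁻²·a⁻¹
copper: T>10 °C ⇒ hinge -0.080·(23.5−10) = -1.0800
  Pd branch = 0.0053·Pd^0.26·e^(0.059·RH+f) = 0.5094 μm/a
  Cl⁻ term: 0.01025·11.0^0.27·exp(0.036·83+0.049·23.5) = 1.229
  sum: 0.5094 + 1.229 → r_corr = 1.739 μm/a
  mass loss = 1.739 μm/a × 8.96 g/cm³ = 15.58 g·m⁻²·a⁻¹
Ordering by g·m⁻²·a⁻¹: copper (15.6) > zinc (12.7)

zinc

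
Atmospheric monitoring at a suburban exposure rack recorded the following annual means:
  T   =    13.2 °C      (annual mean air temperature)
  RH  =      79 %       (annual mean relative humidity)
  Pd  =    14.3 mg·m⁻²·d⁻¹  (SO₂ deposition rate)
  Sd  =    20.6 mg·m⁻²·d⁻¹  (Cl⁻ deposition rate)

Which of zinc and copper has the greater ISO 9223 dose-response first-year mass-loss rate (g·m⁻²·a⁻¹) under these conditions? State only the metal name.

zinc: f(T) = -0.071·(T−10) [T>10 °C] = -0.2272
  SO₂ term: 0.0129·14.3^0.44·exp(0.046·79-0.2272) = 1.255
  Sd branch = 0.0175·Sd^0.57·e^(0.008·RH+0.085·T) = 0.5671 μm/a
  sum: 1.255 + 0.5671 → r_corr = 1.822 μm/a
  mass loss = 1.822 μm/a × 7.14 g/cm³ = 13.01 g·m⁻²·a⁻¹
copper: T>10 °C ⇒ hinge -0.080·(13.2−10) = -0.2560
  SO₂ term: 0.0053·14.3^0.26·exp(0.059·79-0.2560) = 0.8664
  Sd branch = 0.01025·Sd^0.27·e^(0.036·RH+0.049·T) = 0.7612 μm/a
  r_corr = 0.8664 + 0.7612 = 1.628 μm/a
  mass loss = 1.628 μm/a × 8.96 g/cm³ = 14.58 g·m⁻²·a⁻¹
Ordering by g·m⁻²·a⁻¹: copper (14.6) > zinc (13)

copper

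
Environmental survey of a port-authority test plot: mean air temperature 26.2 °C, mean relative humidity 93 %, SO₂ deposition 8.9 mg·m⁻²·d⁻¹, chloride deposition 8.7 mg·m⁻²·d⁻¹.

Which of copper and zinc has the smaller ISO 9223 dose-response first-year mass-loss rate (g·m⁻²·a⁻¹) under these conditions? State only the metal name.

copper: f(T) = -0.080·(T−10) [T>10 °C] = -1.2960
  SO₂ term: 0.0053·8.9^0.26·exp(0.059·93-1.2960) = 0.6184
  Cl⁻ term: 0.01025·8.7^0.27·exp(0.036·93+0.049·26.2) = 1.888
  sum: 0.6184 + 1.888 → r_corr = 2.506 μm/a
  mass loss = 2.506 μm/a × 8.96 g/cm³ = 22.46 g·m⁻²·a⁻¹
zinc: T>10 °C ⇒ hinge -0.071·(26.2−10) = -1.1502
  Pd branch = 0.0129·Pd^0.44·e^(0.046·RH+f) = 0.7704 μm/a
  Sd branch = 0.0175·Sd^0.57·e^(0.008·RH+0.085·T) = 1.172 μm/a
  sum: 0.7704 + 1.172 → r_corr = 1.942 μm/a
  mass loss = 1.942 μm/a × 7.14 g/cm³ = 13.87 g·m⁻²·a⁻¹
Ordering by g·m⁻²·a⁻¹: copper (22.5) > zinc (13.9)

zinc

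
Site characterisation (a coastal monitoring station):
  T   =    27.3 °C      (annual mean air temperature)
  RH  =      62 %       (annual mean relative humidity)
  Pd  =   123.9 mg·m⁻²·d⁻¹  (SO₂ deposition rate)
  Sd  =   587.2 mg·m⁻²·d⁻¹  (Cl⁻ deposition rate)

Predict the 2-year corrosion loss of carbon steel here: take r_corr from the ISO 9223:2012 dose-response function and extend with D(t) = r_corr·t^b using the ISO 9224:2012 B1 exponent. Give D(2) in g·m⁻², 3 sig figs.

carbon steel: f(T) = -0.054·(T−10) [T>10 °C] = -0.9342
  SO₂ term: 1.77·123.9^0.52·exp(0.02·62-0.9342) = 29.46
  Cl⁻ term: 0.102·587.2^0.62·exp(0.033·62+0.04·27.3) = 122.5
  sum: 29.46 + 122.5 → r_corr = 151.9 μm/a
Power-law: D(2) = r_corr · 2^0.523
  D(2) = 151.9 × 2^0.523 = 151.9 × 1.437 = 218.3 μm
  Mass loss = 218.3 μm × 7.85 g/cm³ = 1714 g·m⁻²

D(2) = 1.71e+03 g·m⁻²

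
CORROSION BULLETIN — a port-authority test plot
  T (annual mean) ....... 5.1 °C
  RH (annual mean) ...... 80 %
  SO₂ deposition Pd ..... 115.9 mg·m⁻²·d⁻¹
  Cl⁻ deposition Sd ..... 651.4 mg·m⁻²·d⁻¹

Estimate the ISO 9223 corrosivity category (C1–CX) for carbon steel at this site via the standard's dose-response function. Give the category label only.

carbon steel: T≤10 °C ⇒ hinge +0.150·(5.1−10) = -0.7350
  Pd branch = 1.77·Pd^0.52·e^(0.02·RH+f) = 49.77 μm/a
  Sd branch = 0.102·Sd^0.62·e^(0.033·RH+0.04·T) = 97.35 μm/a
  r_corr = 49.77 + 97.35 = 147.1 μm/a
ISO 9223 Table 2 (carbon steel): 80 < 147 ≤ 200 μm/a ⇒ C5

C5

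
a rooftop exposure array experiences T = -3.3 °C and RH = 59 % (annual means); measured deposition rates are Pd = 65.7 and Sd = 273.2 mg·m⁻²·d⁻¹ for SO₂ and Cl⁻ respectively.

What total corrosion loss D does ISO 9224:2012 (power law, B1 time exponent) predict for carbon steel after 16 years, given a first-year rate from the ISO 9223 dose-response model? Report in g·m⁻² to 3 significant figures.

carbon steel: f(T) = +0.150·(T−10) [T≤10 °C] = -1.9950
  Pd branch = 1.77·Pd^0.52·e^(0.02·RH+f) = 6.905 μm/a
  Sd branch = 0.102·Sd^0.62·e^(0.033·RH+0.04·T) = 20.3 μm/a
  sum: 6.905 + 20.3 → r_corr = 27.2 μm/a
Power-law: D(16) = r_corr · 16^0.523
  D(16) = 27.2 × 16^0.523 = 27.2 × 4.263 = 116 μm
  Mass loss = 116 μm × 7.85 g/cm³ = 910.4 g·m⁻²

D(16) = 910 g·m⁻²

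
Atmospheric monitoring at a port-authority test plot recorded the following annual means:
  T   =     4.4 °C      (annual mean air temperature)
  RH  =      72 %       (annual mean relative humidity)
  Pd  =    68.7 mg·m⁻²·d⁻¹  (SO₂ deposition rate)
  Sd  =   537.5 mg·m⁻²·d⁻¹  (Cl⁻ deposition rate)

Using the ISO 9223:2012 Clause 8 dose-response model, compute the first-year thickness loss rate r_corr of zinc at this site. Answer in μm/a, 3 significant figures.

r_corr = 3.47 μm/a

zinc: T≤10 °C ⇒ hinge +0.038·(4.4−10) = -0.2128
  sulphur-dioxide contribution → 1.84 μm/a
  chloride contribution → 1.629 μm/a
  total first-year rate 3.469 μm/a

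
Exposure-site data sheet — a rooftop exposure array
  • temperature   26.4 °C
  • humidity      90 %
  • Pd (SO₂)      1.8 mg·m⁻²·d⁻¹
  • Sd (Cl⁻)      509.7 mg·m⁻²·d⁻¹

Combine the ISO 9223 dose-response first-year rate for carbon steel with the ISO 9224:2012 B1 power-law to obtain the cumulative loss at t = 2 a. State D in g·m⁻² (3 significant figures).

D(2) = 3.14e+03 g·m⁻²

carbon steel: temperature factor f = -0.054·(16.4) = -0.8856
  Pd branch = 1.77·Pd^0.52·e^(0.02·RH+f) = 5.996 μm/a
  Cl⁻ term: 0.102·509.7^0.62·exp(0.033·90+0.04·26.4) = 272.6
  r_corr = 5.996 + 272.6 = 278.6 μm/a
ISO 9224: D(t) = r_corr · t^b with b = 0.523 (carbon steel, B1)
  D(2) = 278.6 × 2^0.523 = 278.6 × 1.437 = 400.4 μm
  Mass loss = 400.4 μm × 7.85 g/cm³ = 3143 g·m⁻²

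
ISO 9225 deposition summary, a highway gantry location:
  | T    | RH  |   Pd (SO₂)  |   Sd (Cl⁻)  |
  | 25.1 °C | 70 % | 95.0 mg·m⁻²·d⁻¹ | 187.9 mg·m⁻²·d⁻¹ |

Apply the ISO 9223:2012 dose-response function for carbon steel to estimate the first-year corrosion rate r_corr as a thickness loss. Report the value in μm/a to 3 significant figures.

carbon steel: temperature factor f = -0.054·(15.1) = -0.8154
  SO₂ term: 1.77·95.0^0.52·exp(0.02·70-0.8154) = 33.91
  Sd branch = 0.102·Sd^0.62·e^(0.033·RH+0.04·T) = 72.06 μm/a
  sum: 33.91 + 72.06 → r_corr = 106 μm/a

r_corr = 106 μm/a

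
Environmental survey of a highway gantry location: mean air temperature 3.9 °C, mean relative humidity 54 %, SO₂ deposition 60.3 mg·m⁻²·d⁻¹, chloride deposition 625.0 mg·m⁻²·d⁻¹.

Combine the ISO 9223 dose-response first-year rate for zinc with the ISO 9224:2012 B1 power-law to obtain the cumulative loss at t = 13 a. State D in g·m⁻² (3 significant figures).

zinc: T≤10 °C ⇒ hinge +0.038·(3.9−10) = -0.2318
  SO₂ term: 0.0129·60.3^0.44·exp(0.046·54-0.2318) = 0.7448
  Sd branch = 0.0175·Sd^0.57·e^(0.008·RH+0.085·T) = 1.473 μm/a
  r_corr = 0.7448 + 1.473 = 2.218 μm/a
Long-term exponent b (ISO 9224 Table 2, B1) = 0.813
  D(13) = 2.218 × 13^0.813 = 2.218 × 8.047 = 17.85 μm
  Mass loss = 17.85 μm × 7.14 g/cm³ = 127.4 g·m⁻²

D(13) = 127 g·m⁻²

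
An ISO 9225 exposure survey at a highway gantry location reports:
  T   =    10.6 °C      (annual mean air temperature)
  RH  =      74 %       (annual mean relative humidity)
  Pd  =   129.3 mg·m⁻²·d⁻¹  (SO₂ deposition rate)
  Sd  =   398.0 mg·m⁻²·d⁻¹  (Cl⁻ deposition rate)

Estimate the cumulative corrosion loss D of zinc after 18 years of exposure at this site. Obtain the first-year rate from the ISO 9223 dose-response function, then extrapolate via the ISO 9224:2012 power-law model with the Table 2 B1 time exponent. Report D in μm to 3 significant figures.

D(18) = 57.9 μm

zinc: temperature factor f = -0.071·(0.6) = -0.0426
  Pd branch = 0.0129·Pd^0.44·e^(0.046·RH+f) = 3.159 μm/a
  Cl⁻ term: 0.0175·398.0^0.57·exp(0.008·74+0.085·10.6) = 2.363
  sum: 3.159 + 2.363 → r_corr = 5.521 μm/a
Power-law: D(18) = r_corr · 18^0.813
  D(18) = 5.521 × 18^0.813 = 5.521 × 10.48 = 57.89 μm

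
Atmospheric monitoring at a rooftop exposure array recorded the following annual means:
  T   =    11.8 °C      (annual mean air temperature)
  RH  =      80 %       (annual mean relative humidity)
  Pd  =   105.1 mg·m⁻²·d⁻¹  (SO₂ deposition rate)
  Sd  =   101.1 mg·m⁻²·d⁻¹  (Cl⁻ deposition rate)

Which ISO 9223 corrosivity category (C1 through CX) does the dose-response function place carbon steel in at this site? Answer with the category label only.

carbon steel: f(T) = -0.054·(T−10) [T>10 °C] = -0.0972
  SO₂ term: 1.77·105.1^0.52·exp(0.02·80-0.0972) = 89.51
  Cl⁻ term: 0.102·101.1^0.62·exp(0.033·80+0.04·11.8) = 40.09
  sum: 89.51 + 40.09 → r_corr = 129.6 μm/a
Category bounds: 80…200 μm/a bracket r_corr ⇒ C5

C5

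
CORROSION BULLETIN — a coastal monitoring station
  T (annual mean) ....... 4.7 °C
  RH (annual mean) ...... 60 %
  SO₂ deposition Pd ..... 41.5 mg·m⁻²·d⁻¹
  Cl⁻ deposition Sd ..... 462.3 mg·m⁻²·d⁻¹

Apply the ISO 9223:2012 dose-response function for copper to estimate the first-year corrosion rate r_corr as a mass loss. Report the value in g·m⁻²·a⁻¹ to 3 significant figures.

copper: T≤10 °C ⇒ hinge +0.126·(4.7−10) = -0.6678
  SO₂ term: 0.0053·41.5^0.26·exp(0.059·60-0.6678) = 0.2468
  Sd branch = 0.01025·Sd^0.27·e^(0.036·RH+0.049·T) = 0.5866 μm/a
  sum: 0.2468 + 0.5866 → r_corr = 0.8334 μm/a
Convert to mass loss: 0.8334 μm/a × 8.96 g/cm³ = 7.467 g·m⁻²·a⁻¹

r_corr = 7.47 g·m⁻²·a⁻¹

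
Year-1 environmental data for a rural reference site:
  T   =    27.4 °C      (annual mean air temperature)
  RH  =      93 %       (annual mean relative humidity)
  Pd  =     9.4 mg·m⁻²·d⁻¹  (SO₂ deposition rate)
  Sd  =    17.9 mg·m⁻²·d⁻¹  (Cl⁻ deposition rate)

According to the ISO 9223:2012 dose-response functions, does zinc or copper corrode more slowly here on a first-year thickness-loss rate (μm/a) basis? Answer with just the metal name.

zinc: temperature factor f = -0.071·(17.4) = -1.2354
  sulphur-dioxide contribution → 0.7247 μm/a
  chloride contribution → 1.958 μm/a
  ⇒ r_corr(zinc) = 2.682 μm/a
copper: temperature factor f = -0.080·(17.4) = -1.3920
  sulphur-dioxide contribution → 0.5698 μm/a
  chloride contribution → 2.433 μm/a
  ⇒ r_corr(copper) = 3.003 μm/a
Ordering by μm/a: copper (3) > zinc (2.68)

zinc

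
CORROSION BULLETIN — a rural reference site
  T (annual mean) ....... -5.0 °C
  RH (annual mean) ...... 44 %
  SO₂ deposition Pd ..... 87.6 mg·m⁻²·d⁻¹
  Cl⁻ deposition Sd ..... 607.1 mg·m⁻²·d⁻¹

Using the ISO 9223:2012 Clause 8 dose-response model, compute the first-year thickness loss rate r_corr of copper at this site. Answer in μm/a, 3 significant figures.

r_corr = 0.255 μm/a

copper: f(T) = +0.126·(T−10) [T≤10 °C] = -1.8900
  Pd branch = 0.0053·Pd^0.26·e^(0.059·RH+f) = 0.03435 μm/a
  Cl⁻ term: 0.01025·607.1^0.27·exp(0.036·44+0.049·-5.0) = 0.2207
  sum: 0.03435 + 0.2207 → r_corr = 0.255 μm/a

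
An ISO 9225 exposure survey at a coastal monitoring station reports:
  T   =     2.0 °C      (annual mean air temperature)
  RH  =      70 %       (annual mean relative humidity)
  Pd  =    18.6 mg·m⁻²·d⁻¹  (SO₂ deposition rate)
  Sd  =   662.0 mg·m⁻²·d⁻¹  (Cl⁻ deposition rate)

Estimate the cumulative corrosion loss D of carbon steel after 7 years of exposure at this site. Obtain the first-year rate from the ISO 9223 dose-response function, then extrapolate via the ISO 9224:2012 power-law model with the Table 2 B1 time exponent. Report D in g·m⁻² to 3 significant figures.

carbon steel: temperature factor f = +0.150·(-8.0) = -1.2000
  Pd branch = 1.77·Pd^0.52·e^(0.02·RH+f) = 9.885 μm/a
  Cl⁻ term: 0.102·662.0^0.62·exp(0.033·70+0.04·2.0) = 62.44
  r_corr = 9.885 + 62.44 = 72.33 μm/a
Power-law: D(7) = r_corr · 7^0.523
  D(7) = 72.33 × 7^0.523 = 72.33 × 2.767 = 200.1 μm
  Mass loss = 200.1 μm × 7.85 g/cm³ = 1571 g·m⁻²

D(7) = 1.57e+03 g·m⁻²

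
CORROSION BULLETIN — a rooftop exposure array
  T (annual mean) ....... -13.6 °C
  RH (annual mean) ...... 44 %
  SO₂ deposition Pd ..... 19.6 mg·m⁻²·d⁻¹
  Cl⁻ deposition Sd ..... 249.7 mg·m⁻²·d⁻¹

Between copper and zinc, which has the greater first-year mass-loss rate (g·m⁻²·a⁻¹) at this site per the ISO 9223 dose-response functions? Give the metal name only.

copper: temperature factor f = +0.126·(-23.6) = -2.9736
  sulphur-dioxide contribution → 0.007875 μm/a
  chloride contribution → 0.1139 μm/a
  ⇒ r_corr(copper) = 0.1218 μm/a
  mass loss = 0.1218 μm/a × 8.96 g/cm³ = 1.091 g·m⁻²·a⁻¹
zinc: f(T) = +0.038·(T−10) [T≤10 °C] = -0.8968
  sulphur-dioxide contribution → 0.1475 μm/a
  chloride contribution → 0.1821 μm/a
  ⇒ r_corr(zinc) = 0.3296 μm/a
  mass loss = 0.3296 μm/a × 7.14 g/cm³ = 2.353 g·m⁻²·a⁻¹
Ordering by g·m⁻²·a⁻¹: zinc (2.35) > copper (1.09)

zinc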